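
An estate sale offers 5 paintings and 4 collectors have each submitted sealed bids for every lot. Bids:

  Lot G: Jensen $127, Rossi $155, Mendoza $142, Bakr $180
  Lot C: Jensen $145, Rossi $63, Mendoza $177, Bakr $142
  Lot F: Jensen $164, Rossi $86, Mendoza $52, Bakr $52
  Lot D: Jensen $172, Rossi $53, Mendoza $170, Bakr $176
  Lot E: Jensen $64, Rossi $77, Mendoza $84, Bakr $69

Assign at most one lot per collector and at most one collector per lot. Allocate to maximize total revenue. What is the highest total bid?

Optimal: Jensen→Lot F ($164), Rossi→Lot G ($155), Mendoza→Lot C ($177), Bakr→Lot D ($176) — total 164+155+177+176 = $672.
Max-entry greedy (repeatedly take the single best remaining cell) gives $615, worse by 57.

Max total: $672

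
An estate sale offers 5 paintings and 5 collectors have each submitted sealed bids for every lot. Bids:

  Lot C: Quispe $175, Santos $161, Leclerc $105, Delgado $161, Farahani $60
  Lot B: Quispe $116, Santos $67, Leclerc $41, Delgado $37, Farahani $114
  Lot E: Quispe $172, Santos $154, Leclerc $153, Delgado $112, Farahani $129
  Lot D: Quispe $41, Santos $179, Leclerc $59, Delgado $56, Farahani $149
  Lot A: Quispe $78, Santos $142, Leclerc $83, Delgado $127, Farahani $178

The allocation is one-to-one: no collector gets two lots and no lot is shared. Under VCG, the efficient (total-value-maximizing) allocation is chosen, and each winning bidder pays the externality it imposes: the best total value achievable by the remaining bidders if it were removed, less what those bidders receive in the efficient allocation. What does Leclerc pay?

Leclerc pays $56.

Efficient allocation: Quispe→Lot B ($116), Santos→Lot D ($179), Leclerc→Lot E ($153), Delgado→Lot C ($161), Farahani→Lot A ($178); total welfare W = $787.
Leclerc receives Lot E at value $153, so the others get W − 153 = $634.
Without Leclerc: best allocation of the remaining 4 bidders over all 5 lots is Quispe→Lot E ($172), Santos→Lot D ($179), Delgado→Lot C ($161), Farahani→Lot A ($178), total $690.
VCG payment = (others' best without Leclerc) − (others' welfare with Leclerc) = 690 − 634 = $56.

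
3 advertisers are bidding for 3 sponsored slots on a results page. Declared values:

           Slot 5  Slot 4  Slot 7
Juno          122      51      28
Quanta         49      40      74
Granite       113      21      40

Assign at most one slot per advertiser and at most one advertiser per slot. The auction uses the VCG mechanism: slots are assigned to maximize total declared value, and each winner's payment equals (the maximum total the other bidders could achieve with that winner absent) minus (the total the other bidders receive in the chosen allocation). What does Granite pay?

Efficient allocation: Juno→Slot 4 ($51), Quanta→Slot 7 ($74), Granite→Slot 5 ($113); total welfare W = $238.
Granite receives Slot 5 at value $113, so the others get W − 113 = $125.
Without Granite: best allocation of the remaining 2 bidders over all 3 slots is Juno→Slot 5 ($122), Quanta→Slot 7 ($74), total $196.
VCG payment = (others' best without Granite) − (others' welfare with Granite) = 196 − 125 = $71.

Granite pays $71.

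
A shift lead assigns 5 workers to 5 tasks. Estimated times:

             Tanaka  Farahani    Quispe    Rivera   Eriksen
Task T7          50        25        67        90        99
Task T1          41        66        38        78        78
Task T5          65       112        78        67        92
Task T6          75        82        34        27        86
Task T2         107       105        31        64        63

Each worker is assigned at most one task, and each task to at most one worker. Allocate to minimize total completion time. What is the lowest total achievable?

This is a one-to-one assignment (minimum-cost bipartite matching).
Optimal: Tanaka→Task T1 (41 min), Farahani→Task T7 (25 min), Quispe→Task T2 (31 min), Rivera→Task T6 (27 min), Eriksen→Task T5 (92 min) — total 41+25+31+27+92 = 216 min.
Column-greedy (each task in turn goes to its cheapest remaining worker) gives 218 min, worse by 2.
Next-best assignment: Tanaka→Task T5, Farahani→Task T7, Quispe→Task T1, Rivera→Task T6, Eriksen→Task T2 = 218 min.

Minimum total: 216 min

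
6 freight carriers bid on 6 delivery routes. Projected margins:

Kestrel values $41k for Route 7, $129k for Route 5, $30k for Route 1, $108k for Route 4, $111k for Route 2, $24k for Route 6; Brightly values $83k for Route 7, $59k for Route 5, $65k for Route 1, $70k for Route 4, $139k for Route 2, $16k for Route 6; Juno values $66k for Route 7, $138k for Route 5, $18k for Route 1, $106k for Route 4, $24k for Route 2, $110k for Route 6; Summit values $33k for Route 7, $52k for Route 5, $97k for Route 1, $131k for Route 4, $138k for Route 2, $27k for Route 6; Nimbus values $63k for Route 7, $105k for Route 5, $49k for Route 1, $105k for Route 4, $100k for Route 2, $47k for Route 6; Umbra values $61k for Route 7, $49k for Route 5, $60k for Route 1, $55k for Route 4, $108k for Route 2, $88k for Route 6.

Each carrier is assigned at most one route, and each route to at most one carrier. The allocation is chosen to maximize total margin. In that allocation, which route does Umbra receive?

Umbra receives Route 7.

This is the linear assignment problem.
Optimal: Kestrel→Route 5 ($129k), Brightly→Route 2 ($139k), Juno→Route 6 ($110k), Summit→Route 1 ($97k), Nimbus→Route 4 ($105k), Umbra→Route 7 ($61k) — total 129+139+110+97+105+61 = $641k.
Row-greedy (each carrier in turn takes its best remaining route) gives $632k, worse by 9.
Swapping Juno↔Summit (Juno→Route 1 $18k, Summit→Route 6 $27k) loses 162.
Checked against all permutations: $641k is optimal.
Umbra's own top route is Route 2 ($108k), but forcing Umbra→Route 2 and reassigning the rest optimally gives only $632k — worse by 9.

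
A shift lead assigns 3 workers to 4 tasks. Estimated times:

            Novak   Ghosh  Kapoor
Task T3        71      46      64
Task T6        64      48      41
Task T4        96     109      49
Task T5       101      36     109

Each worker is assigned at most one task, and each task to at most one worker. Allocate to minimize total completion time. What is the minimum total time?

Minimum total: 148 min

Treat this as an assignment problem: match each worker to one task.
Optimal: Novak→Task T3 (71 min), Ghosh→Task T5 (36 min), Kapoor→Task T6 (41 min) — total 71+36+41 = 148 min.
Row-greedy (each worker in turn takes its cheapest remaining task) gives 149 min, worse by 1.
Checked against all permutations: 148 min is optimal.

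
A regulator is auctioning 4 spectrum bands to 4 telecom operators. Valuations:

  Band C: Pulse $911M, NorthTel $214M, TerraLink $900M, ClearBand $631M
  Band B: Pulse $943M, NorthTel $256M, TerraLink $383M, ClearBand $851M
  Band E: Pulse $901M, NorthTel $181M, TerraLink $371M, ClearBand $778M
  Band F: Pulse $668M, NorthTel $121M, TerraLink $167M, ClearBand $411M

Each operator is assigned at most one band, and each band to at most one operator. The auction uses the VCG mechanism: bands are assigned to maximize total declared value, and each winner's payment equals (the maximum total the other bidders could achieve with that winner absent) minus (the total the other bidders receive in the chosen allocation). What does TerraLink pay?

TerraLink pays $93M.

Efficient allocation: Pulse→Band E ($901M), NorthTel→Band F ($121M), TerraLink→Band C ($900M), ClearBand→Band B ($851M); total welfare W = $2773M.
TerraLink receives Band C at value $900M, so the others get W − 900 = $1873M.
Without TerraLink: best allocation of the remaining 3 bidders over all 4 bands is Pulse→Band E ($901M), NorthTel→Band C ($214M), ClearBand→Band B ($851M), total $1966M.
VCG payment = (others' best without TerraLink) − (others' welfare with TerraLink) = 1966 − 1873 = $93M.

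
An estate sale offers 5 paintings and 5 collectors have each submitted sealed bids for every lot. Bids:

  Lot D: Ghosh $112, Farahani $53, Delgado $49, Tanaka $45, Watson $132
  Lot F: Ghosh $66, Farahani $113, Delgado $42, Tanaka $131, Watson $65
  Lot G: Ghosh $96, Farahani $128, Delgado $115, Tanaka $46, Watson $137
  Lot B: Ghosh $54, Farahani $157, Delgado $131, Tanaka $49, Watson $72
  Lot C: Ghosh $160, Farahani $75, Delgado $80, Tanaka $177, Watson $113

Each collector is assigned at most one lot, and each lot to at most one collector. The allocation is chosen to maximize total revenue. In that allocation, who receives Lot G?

Delgado receives Lot G.

Optimal: Ghosh→Lot C ($160), Farahani→Lot B ($157), Delgado→Lot G ($115), Tanaka→Lot F ($131), Watson→Lot D ($132) — total 160+157+115+131+132 = $695.
Column-greedy (each lot in turn goes to its best remaining collector) gives $682, worse by 13.
Swapping Delgado↔Watson (Delgado→Lot D $49, Watson→Lot G $137) loses 61.
Every other assignment is strictly worse.
Delgado's own top lot is Lot B ($131), but forcing Delgado→Lot B and reassigning the rest optimally gives only $682 — worse by 13.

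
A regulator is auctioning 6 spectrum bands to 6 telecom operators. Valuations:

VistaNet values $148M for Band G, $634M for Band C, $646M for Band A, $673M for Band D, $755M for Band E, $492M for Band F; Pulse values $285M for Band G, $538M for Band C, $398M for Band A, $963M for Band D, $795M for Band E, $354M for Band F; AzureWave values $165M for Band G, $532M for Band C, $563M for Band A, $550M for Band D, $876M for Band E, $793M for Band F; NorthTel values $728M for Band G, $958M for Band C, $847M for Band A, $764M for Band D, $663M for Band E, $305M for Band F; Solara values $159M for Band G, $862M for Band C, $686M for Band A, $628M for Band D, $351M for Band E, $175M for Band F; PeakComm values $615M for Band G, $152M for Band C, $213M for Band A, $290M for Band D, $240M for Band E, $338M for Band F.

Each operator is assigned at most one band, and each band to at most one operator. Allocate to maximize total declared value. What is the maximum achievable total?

This is a one-to-one assignment (maximum-weight bipartite matching).
Optimal: VistaNet→Band E ($755M), Pulse→Band D ($963M), AzureWave→Band F ($793M), NorthTel→Band A ($847M), Solara→Band C ($862M), PeakComm→Band G ($615M) — total 755+963+793+847+862+615 = $4835M.
Column-greedy (each band in turn goes to its best remaining operator) gives $4413M, worse by 422.
Checked against all permutations: $4835M is optimal.

Maximum total: $4835M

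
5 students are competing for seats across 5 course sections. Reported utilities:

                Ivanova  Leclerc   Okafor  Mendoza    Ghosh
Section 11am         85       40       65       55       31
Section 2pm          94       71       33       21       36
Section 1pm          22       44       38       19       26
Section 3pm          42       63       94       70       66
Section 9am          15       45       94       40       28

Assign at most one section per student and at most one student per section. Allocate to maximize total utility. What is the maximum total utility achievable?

Optimal: Ivanova→Section 2pm (94 points), Leclerc→Section 1pm (44 points), Okafor→Section 9am (94 points), Mendoza→Section 11am (55 points), Ghosh→Section 3pm (66 points) — total 94+44+94+55+66 = 353 points.

Maximum total: 353 points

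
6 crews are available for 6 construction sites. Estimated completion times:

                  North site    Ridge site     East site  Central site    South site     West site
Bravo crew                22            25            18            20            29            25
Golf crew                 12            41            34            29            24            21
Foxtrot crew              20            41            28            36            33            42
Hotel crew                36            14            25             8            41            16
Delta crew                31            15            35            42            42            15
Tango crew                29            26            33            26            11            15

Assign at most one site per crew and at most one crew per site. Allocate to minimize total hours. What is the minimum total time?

Min total: 93 hours

Treat this as an assignment problem: match each crew to one site.
Optimal: Bravo crew→East site (18 hours), Golf crew→West site (21 hours), Foxtrot crew→North site (20 hours), Hotel crew→Central site (8 hours), Delta crew→Ridge site (15 hours), Tango crew→South site (11 hours) — total 18+21+20+8+15+11 = 93 hours.
Row-greedy (each crew in turn takes its cheapest remaining site) gives 101 hours, worse by 8.
Checked against all permutations: 93 hours is optimal.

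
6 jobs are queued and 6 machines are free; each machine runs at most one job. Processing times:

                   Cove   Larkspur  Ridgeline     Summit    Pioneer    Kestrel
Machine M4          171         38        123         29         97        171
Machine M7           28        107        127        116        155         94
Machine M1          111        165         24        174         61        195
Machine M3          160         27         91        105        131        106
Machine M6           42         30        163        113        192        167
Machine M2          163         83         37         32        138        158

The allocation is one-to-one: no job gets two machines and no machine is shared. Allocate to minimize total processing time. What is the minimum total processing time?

Min total: 290 min

Optimal: Cove→Machine M6 (42 min), Larkspur→Machine M3 (27 min), Ridgeline→Machine M2 (37 min), Summit→Machine M4 (29 min), Pioneer→Machine M1 (61 min), Kestrel→Machine M7 (94 min) — total 42+27+37+29+61+94 = 290 min.
Min-entry greedy (repeatedly take the single cheapest remaining cell) gives 413 min, worse by 123.
Every other assignment is strictly worse.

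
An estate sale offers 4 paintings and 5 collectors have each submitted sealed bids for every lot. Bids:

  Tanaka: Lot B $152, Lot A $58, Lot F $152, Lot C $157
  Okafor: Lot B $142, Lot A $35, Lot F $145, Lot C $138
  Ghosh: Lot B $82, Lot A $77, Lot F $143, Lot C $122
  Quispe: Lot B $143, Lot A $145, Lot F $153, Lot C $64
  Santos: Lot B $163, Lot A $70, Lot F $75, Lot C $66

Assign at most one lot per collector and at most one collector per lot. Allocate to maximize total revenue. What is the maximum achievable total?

This is the linear assignment problem.
Optimal: Santos→Lot B ($163), Quispe→Lot A ($145), Okafor→Lot F ($145), Tanaka→Lot C ($157) — total 163+145+145+157 = $610.
Max-entry greedy (repeatedly take the single best remaining cell) gives $550, worse by 60.
Next-best assignment: Santos→Lot B, Quispe→Lot A, Ghosh→Lot F, Tanaka→Lot C = $608.
Checked against all permutations: $610 is optimal.

Max total: $610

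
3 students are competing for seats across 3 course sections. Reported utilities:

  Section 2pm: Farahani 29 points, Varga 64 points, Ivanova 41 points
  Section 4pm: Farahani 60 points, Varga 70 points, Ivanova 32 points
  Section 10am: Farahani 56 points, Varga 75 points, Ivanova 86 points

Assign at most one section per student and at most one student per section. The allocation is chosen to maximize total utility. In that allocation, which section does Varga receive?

Optimal: Farahani→Section 4pm (60 points), Varga→Section 2pm (64 points), Ivanova→Section 10am (86 points) — total 60+64+86 = 210 points.
Row-greedy (each student in turn takes its best remaining section) gives 176 points, worse by 34.
Swapping Farahani↔Varga (Farahani→Section 2pm 29 points, Varga→Section 4pm 70 points) loses 25.
Checked against all permutations: 210 points is optimal.
Varga's own top section is Section 10am (75 points), but forcing Varga→Section 10am and reassigning the rest optimally gives only 176 points — worse by 34.

Varga receives Section 2pm.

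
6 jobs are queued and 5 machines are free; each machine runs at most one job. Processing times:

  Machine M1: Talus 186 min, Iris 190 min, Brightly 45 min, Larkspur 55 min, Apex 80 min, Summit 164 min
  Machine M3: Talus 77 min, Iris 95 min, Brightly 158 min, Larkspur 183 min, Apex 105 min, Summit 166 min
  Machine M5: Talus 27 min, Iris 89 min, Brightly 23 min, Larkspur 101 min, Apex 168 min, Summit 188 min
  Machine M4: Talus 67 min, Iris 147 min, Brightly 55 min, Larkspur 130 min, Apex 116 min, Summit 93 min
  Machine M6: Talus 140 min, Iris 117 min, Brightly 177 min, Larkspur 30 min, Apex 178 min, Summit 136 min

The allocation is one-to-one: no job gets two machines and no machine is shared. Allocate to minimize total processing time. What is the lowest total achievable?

Minimum total: 287 min

Optimal: Apex→Machine M1 (80 min), Iris→Machine M3 (95 min), Talus→Machine M5 (27 min), Brightly→Machine M4 (55 min), Larkspur→Machine M6 (30 min) — total 80+95+27+55+30 = 287 min.
Row-greedy (each job in turn takes its cheapest remaining machine) gives 313 min, worse by 26.
Next-best assignment: Brightly→Machine M1, Iris→Machine M3, Talus→Machine M5, Summit→Machine M4, Larkspur→Machine M6 = 290 min.
Every other assignment is strictly worse.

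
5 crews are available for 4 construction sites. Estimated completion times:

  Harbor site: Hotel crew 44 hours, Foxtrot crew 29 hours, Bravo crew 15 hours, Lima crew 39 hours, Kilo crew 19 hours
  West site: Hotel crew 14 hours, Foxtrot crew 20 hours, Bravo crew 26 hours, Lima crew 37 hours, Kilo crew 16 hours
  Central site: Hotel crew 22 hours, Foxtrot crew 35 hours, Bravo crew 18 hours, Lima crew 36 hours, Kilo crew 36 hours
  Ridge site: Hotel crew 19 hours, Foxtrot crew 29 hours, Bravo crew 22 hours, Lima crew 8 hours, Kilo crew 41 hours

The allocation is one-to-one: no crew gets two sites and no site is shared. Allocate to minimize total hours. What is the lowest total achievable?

Min total: 59 hours

Optimal: Kilo crew→Harbor site (19 hours), Hotel crew→West site (14 hours), Bravo crew→Central site (18 hours), Lima crew→Ridge site (8 hours) — total 19+14+18+8 = 59 hours.
Row-greedy (each crew in turn takes its cheapest remaining site) gives 69 hours, worse by 10.
Swapping Bravo crew↔Hotel crew (Bravo crew→West site 26 hours, Hotel crew→Central site 22 hours) adds 16.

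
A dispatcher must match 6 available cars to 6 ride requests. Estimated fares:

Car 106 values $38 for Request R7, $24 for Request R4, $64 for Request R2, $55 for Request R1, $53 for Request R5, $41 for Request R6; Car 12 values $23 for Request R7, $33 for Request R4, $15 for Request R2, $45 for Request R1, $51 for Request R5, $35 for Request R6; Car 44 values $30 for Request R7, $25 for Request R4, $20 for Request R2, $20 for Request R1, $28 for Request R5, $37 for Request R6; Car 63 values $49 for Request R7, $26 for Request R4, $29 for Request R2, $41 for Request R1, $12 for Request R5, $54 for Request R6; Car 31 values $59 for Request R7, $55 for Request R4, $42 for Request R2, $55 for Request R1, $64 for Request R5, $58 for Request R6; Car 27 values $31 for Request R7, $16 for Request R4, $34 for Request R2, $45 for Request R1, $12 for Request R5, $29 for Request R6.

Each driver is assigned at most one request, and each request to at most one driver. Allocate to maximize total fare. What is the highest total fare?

Optimal: Car 106→Request R2 ($64), Car 12→Request R5 ($51), Car 44→Request R6 ($37), Car 63→Request R7 ($49), Car 31→Request R4 ($55), Car 27→Request R1 ($45) — total 64+51+37+49+55+45 = $301.
Max-entry greedy (repeatedly take the single best remaining cell) gives $283, worse by 18.
Next-best assignment: Car 106→Request R2, Car 12→Request R5, Car 44→Request R7, Car 63→Request R6, Car 31→Request R4, Car 27→Request R1 = $299.
Checked against all permutations: $301 is optimal.

Max total: $301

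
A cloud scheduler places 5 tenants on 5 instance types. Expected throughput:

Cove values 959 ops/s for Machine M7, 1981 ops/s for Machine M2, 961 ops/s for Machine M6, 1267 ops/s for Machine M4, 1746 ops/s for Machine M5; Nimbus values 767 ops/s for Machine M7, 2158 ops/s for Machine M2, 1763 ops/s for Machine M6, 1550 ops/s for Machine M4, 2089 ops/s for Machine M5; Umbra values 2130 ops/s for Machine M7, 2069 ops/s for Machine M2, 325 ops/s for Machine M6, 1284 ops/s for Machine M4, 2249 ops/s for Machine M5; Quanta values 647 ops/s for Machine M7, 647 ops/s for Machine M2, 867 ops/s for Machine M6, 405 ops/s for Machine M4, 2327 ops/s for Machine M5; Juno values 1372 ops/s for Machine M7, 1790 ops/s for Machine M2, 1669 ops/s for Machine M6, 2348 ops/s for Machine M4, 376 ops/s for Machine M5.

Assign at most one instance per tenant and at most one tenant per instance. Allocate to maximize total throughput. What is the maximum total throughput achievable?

This is the linear assignment problem.
Optimal: Cove→Machine M2 (1981 ops/s), Nimbus→Machine M6 (1763 ops/s), Umbra→Machine M7 (2130 ops/s), Quanta→Machine M5 (2327 ops/s), Juno→Machine M4 (2348 ops/s) — total 1981+1763+2130+2327+2348 = 10549 ops/s.
Next-best assignment: Cove→Machine M6, Nimbus→Machine M2, Umbra→Machine M7, Quanta→Machine M5, Juno→Machine M4 = 9924 ops/s.

Maximum total: 10549 ops/s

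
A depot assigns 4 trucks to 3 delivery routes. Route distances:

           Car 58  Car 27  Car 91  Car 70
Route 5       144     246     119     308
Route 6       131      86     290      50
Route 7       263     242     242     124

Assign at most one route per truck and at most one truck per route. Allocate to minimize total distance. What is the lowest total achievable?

Optimal: Car 91→Route 5 (119 km), Car 27→Route 6 (86 km), Car 70→Route 7 (124 km) — total 119+86+124 = 329 km.
Row-greedy (each truck in turn takes its cheapest remaining route) gives 492 km, worse by 163.
Every other assignment is strictly worse.

Min total: 329 km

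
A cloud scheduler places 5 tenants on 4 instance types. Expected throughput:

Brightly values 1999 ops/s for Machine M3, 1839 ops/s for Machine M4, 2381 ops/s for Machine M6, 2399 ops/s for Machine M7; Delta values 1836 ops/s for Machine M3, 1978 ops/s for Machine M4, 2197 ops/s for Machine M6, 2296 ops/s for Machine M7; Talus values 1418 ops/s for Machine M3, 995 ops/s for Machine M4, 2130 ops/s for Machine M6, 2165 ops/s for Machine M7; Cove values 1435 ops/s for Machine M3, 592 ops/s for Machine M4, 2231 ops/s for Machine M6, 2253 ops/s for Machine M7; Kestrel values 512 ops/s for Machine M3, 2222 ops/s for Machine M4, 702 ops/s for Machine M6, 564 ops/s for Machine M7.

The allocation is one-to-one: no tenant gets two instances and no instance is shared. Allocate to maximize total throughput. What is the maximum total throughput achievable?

Maximum total: 8748 ops/s

This is the linear assignment problem.
Optimal: Brightly→Machine M3 (1999 ops/s), Kestrel→Machine M4 (2222 ops/s), Cove→Machine M6 (2231 ops/s), Delta→Machine M7 (2296 ops/s) — total 1999+2222+2231+2296 = 8748 ops/s.
Max-entry greedy (repeatedly take the single best remaining cell) gives 8688 ops/s, worse by 60.
Swapping Brightly↔Cove (Brightly→Machine M6 2381 ops/s, Cove→Machine M3 1435 ops/s) loses 414.
Checked against all permutations: 8748 ops/s is optimal.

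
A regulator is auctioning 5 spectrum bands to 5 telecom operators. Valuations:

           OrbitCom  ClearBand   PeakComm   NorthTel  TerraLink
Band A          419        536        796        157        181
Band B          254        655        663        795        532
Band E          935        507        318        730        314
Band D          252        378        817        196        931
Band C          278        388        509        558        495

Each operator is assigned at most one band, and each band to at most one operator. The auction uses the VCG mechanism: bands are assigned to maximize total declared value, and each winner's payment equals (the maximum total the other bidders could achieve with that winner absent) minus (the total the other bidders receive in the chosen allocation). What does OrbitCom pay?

OrbitCom pays $172M.

Efficient allocation: OrbitCom→Band E ($935M), ClearBand→Band B ($655M), PeakComm→Band A ($796M), NorthTel→Band C ($558M), TerraLink→Band D ($931M); total welfare W = $3875M.
OrbitCom receives Band E at value $935M, so the others get W − 935 = $2940M.
Without OrbitCom: best allocation of the remaining 4 bidders over all 5 bands is ClearBand→Band B ($655M), PeakComm→Band A ($796M), NorthTel→Band E ($730M), TerraLink→Band D ($931M), total $3112M.
VCG payment = (others' best without OrbitCom) − (others' welfare with OrbitCom) = 3112 − 2940 = $172M.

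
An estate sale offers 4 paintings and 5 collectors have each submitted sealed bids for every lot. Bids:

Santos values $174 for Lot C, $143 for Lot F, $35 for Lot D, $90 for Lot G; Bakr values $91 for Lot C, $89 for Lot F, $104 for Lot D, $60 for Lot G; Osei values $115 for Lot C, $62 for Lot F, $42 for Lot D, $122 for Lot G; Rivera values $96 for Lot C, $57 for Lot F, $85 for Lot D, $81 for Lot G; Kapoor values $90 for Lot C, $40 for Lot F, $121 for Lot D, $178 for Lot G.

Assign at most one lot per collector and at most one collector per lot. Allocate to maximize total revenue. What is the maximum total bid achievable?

Maximum total: $540

This is a one-to-one assignment (maximum-weight bipartite matching).
Optimal: Osei→Lot C ($115), Santos→Lot F ($143), Bakr→Lot D ($104), Kapoor→Lot G ($178) — total 115+143+104+178 = $540.
Every other assignment is strictly worse.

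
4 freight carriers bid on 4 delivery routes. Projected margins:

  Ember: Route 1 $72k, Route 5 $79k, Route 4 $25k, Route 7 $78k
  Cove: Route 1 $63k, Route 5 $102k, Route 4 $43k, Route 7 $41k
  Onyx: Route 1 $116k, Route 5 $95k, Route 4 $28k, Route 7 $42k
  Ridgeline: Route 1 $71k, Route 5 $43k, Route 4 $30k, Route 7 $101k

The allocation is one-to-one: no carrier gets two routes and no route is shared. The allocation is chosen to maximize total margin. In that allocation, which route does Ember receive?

Optimal: Ember→Route 4 ($25k), Cove→Route 5 ($102k), Onyx→Route 1 ($116k), Ridgeline→Route 7 ($101k) — total 25+102+116+101 = $344k.
Next-best assignment: Ember→Route 5, Cove→Route 4, Onyx→Route 1, Ridgeline→Route 7 = $339k.
Swapping Cove↔Ridgeline (Cove→Route 7 $41k, Ridgeline→Route 5 $43k) loses 119.
Every other assignment is strictly worse.
Ember's own top route is Route 5 ($79k), but forcing Ember→Route 5 and reassigning the rest optimally gives only $339k — worse by 5.

Ember receives Route 4.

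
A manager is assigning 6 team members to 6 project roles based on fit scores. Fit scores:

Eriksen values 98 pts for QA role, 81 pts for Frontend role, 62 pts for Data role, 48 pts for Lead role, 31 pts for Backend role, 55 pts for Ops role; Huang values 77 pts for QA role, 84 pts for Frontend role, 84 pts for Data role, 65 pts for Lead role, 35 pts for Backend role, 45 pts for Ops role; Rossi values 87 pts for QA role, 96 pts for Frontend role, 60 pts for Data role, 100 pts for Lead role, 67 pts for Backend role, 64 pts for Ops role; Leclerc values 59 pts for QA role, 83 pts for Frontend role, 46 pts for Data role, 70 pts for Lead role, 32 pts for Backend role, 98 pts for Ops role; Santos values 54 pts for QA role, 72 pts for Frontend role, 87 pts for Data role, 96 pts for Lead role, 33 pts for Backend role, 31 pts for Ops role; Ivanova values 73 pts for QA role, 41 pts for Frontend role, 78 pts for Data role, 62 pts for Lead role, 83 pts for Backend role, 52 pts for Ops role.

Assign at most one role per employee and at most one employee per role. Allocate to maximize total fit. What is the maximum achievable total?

Optimal: Eriksen→QA role (98 pts), Huang→Data role (84 pts), Rossi→Frontend role (96 pts), Leclerc→Ops role (98 pts), Santos→Lead role (96 pts), Ivanova→Backend role (83 pts) — total 98+84+96+98+96+83 = 555 pts.
Max-entry greedy (repeatedly take the single best remaining cell) gives 550 pts, worse by 5.
Next-best assignment: Eriksen→QA role, Huang→Frontend role, Rossi→Lead role, Leclerc→Ops role, Santos→Data role, Ivanova→Backend role = 550 pts.
Swapping Ivanova↔Rossi (Ivanova→Frontend role 41 pts, Rossi→Backend role 67 pts) loses 71.

Maximum total: 555 pts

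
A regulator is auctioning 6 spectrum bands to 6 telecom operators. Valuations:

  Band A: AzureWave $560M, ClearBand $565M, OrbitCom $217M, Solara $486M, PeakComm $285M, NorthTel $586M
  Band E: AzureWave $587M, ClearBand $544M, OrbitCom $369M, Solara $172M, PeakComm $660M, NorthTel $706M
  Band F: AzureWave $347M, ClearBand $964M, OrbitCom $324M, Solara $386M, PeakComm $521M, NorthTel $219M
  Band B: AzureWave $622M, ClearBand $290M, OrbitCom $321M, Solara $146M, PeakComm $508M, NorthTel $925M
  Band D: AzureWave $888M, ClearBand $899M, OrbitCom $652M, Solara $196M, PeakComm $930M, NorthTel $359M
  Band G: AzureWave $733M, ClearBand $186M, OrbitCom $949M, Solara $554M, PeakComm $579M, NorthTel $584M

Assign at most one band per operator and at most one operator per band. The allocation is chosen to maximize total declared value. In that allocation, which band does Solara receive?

Solara receives Band A.

Treat this as an assignment problem: match each operator to one band.
Optimal: AzureWave→Band D ($888M), ClearBand→Band F ($964M), OrbitCom→Band G ($949M), Solara→Band A ($486M), PeakComm→Band E ($660M), NorthTel→Band B ($925M) — total 888+964+949+486+660+925 = $4872M.
Column-greedy (each band in turn goes to its best remaining operator) gives $4038M, worse by 834.
Next-best assignment: AzureWave→Band E, ClearBand→Band F, OrbitCom→Band G, Solara→Band A, PeakComm→Band D, NorthTel→Band B = $4841M.
Solara's own top band is Band G ($554M), but forcing Solara→Band G and reassigning the rest optimally gives only $4315M — worse by 557.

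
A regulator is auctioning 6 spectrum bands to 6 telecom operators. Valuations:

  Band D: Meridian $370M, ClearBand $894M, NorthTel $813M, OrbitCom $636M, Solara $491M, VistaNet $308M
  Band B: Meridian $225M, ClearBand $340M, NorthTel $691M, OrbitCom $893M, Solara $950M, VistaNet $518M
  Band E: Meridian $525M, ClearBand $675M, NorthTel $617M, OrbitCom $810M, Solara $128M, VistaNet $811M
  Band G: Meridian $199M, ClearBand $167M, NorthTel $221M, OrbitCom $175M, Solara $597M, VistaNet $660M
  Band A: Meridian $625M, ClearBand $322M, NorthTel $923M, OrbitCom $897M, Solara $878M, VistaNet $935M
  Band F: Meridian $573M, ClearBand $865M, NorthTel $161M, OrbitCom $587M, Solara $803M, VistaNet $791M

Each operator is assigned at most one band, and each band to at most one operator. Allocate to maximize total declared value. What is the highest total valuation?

This is a one-to-one assignment (maximum-weight bipartite matching).
Optimal: Meridian→Band F ($573M), ClearBand→Band D ($894M), NorthTel→Band A ($923M), OrbitCom→Band E ($810M), Solara→Band B ($950M), VistaNet→Band G ($660M) — total 573+894+923+810+950+660 = $4810M.
Row-greedy (each operator in turn takes its best remaining band) gives $4483M, worse by 327.
Next-best assignment: Meridian→Band A, ClearBand→Band F, NorthTel→Band D, OrbitCom→Band E, Solara→Band B, VistaNet→Band G = $4723M.

Max total: $4810M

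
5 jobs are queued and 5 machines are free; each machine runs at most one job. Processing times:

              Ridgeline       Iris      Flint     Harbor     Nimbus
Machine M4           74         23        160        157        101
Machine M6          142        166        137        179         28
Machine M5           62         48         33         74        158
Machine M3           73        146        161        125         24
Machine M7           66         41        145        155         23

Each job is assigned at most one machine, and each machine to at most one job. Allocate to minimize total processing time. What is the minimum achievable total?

Min total: 275 min

Optimal: Ridgeline→Machine M7 (66 min), Iris→Machine M4 (23 min), Flint→Machine M5 (33 min), Harbor→Machine M3 (125 min), Nimbus→Machine M6 (28 min) — total 66+23+33+125+28 = 275 min.
Row-greedy (each job in turn takes its cheapest remaining machine) gives 370 min, worse by 95.
Next-best assignment: Ridgeline→Machine M4, Iris→Machine M7, Flint→Machine M5, Harbor→Machine M3, Nimbus→Machine M6 = 301 min.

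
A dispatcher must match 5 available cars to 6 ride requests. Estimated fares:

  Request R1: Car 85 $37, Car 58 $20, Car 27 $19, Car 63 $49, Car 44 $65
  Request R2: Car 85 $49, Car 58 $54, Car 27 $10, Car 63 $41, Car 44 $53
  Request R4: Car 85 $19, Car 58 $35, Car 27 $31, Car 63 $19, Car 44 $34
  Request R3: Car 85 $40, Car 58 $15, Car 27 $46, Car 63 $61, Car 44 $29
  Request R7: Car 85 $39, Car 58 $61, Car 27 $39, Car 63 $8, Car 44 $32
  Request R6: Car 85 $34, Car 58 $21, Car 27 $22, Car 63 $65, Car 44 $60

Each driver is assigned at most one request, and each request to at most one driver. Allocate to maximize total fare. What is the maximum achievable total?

Max total: $286

This is the linear assignment problem.
Optimal: Car 85→Request R2 ($49), Car 58→Request R7 ($61), Car 27→Request R3 ($46), Car 63→Request R6 ($65), Car 44→Request R1 ($65) — total 49+61+46+65+65 = $286.
Column-greedy (each request in turn goes to its best remaining driver) gives $250, worse by 36.
Swapping Car 58↔Car 63 (Car 58→Request R6 $21, Car 63→Request R7 $8) loses 97.
Checked against all permutations: $286 is optimal.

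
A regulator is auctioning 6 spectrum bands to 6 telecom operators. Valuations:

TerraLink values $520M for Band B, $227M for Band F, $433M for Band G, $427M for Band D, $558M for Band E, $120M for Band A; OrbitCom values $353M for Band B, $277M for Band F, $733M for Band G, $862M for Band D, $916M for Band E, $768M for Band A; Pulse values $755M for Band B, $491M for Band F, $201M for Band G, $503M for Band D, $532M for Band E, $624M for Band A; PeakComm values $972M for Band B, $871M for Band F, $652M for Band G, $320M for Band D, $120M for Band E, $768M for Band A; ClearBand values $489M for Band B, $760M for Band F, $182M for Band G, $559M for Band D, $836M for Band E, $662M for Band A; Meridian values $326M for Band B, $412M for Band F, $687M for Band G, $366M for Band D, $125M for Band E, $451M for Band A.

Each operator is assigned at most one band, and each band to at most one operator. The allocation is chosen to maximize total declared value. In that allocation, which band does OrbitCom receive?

OrbitCom receives Band D.

Optimal: TerraLink→Band E ($558M), OrbitCom→Band D ($862M), Pulse→Band A ($624M), PeakComm→Band B ($972M), ClearBand→Band F ($760M), Meridian→Band G ($687M) — total 558+862+624+972+760+687 = $4463M.
Max-entry greedy (repeatedly take the single best remaining cell) gives $4386M, worse by 77.
OrbitCom's own top band is Band E ($916M), but forcing OrbitCom→Band E and reassigning the rest optimally gives only $4386M — worse by 77.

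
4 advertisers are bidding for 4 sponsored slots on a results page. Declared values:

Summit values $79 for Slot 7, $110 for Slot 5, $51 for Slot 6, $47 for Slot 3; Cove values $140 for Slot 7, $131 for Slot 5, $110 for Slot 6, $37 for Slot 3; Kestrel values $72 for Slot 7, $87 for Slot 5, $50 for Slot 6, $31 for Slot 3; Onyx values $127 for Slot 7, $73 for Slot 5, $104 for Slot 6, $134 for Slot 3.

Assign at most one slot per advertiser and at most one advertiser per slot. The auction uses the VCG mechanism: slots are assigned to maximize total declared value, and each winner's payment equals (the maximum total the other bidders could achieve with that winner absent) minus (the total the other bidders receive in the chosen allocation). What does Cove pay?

Cove pays $22.

Efficient allocation: Summit→Slot 5 ($110), Cove→Slot 7 ($140), Kestrel→Slot 6 ($50), Onyx→Slot 3 ($134); total welfare W = $434.
Cove receives Slot 7 at value $140, so the others get W − 140 = $294.
Without Cove: best allocation of the remaining 3 bidders over all 4 slots is Summit→Slot 5 ($110), Kestrel→Slot 7 ($72), Onyx→Slot 3 ($134), total $316.
VCG payment = (others' best without Cove) − (others' welfare with Cove) = 316 − 294 = $22.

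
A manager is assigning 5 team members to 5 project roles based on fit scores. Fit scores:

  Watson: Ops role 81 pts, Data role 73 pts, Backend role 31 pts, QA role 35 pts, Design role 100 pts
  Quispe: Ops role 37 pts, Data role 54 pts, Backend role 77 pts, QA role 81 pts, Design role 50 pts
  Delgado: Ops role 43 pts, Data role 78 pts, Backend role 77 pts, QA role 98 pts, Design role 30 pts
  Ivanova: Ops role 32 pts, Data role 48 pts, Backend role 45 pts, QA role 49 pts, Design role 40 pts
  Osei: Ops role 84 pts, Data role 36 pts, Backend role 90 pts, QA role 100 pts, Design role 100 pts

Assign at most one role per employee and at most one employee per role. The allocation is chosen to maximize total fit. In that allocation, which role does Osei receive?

Optimal: Watson→Design role (100 pts), Quispe→Backend role (77 pts), Delgado→QA role (98 pts), Ivanova→Data role (48 pts), Osei→Ops role (84 pts) — total 100+77+98+48+84 = 407 pts.
Max-entry greedy (repeatedly take the single best remaining cell) gives 387 pts, worse by 20.
Next-best assignment: Watson→Ops role, Quispe→Backend role, Delgado→QA role, Ivanova→Data role, Osei→Design role = 404 pts.
Every other assignment is strictly worse.
Osei's own top role is QA role (100 pts), but forcing Osei→QA role and reassigning the rest optimally gives only 387 pts — worse by 20.

Osei receives Ops role.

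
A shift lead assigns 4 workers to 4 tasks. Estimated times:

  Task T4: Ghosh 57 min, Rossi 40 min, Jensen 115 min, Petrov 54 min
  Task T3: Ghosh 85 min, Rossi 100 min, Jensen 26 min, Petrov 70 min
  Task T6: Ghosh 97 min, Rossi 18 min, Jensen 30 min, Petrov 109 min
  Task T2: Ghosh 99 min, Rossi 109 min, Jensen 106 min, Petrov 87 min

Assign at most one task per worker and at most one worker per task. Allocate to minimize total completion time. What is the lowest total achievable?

Min total: 188 min

Treat this as an assignment problem: match each worker to one task.
Optimal: Ghosh→Task T4 (57 min), Rossi→Task T6 (18 min), Jensen→Task T3 (26 min), Petrov→Task T2 (87 min) — total 57+18+26+87 = 188 min.
Column-greedy (each task in turn goes to its cheapest remaining worker) gives 250 min, worse by 62.
No other one-to-one assignment undercuts 188 min.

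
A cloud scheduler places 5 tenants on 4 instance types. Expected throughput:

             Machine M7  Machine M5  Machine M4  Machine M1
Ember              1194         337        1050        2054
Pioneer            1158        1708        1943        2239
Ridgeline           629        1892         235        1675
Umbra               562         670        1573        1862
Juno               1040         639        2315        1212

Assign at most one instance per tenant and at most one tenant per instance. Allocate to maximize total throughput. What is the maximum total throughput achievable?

Maximum total: 7640 ops/s

Optimal: Ember→Machine M7 (1194 ops/s), Ridgeline→Machine M5 (1892 ops/s), Juno→Machine M4 (2315 ops/s), Pioneer→Machine M1 (2239 ops/s) — total 1194+1892+2315+2239 = 7640 ops/s.
Next-best assignment: Pioneer→Machine M7, Ridgeline→Machine M5, Juno→Machine M4, Ember→Machine M1 = 7419 ops/s.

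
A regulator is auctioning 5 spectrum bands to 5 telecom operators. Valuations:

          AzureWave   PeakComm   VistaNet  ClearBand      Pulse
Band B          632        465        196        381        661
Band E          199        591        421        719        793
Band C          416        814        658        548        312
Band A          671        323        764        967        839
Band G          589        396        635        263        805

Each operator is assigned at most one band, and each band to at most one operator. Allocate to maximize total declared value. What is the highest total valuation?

Maximum total: $3841M

Optimal: AzureWave→Band B ($632M), PeakComm→Band C ($814M), VistaNet→Band G ($635M), ClearBand→Band A ($967M), Pulse→Band E ($793M) — total 632+814+635+967+793 = $3841M.
Next-best assignment: AzureWave→Band B, PeakComm→Band C, VistaNet→Band A, ClearBand→Band E, Pulse→Band G = $3734M.
Every other assignment is strictly worse.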